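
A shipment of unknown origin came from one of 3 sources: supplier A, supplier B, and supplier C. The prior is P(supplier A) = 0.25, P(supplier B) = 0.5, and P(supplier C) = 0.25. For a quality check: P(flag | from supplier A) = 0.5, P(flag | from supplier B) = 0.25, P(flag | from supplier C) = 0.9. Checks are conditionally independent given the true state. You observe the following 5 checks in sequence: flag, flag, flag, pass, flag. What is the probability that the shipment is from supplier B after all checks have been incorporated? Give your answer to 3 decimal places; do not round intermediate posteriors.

After 'flag': normaliser = 0.5·0.2500 + 0.25·0.5000 + 0.9·0.2500; P(supplier A) ≈ 0.2632, P(supplier B) ≈ 0.2632, P(supplier C) ≈ 0.4737
After 'flag': normaliser = 0.5·0.2632 + 0.25·0.2632 + 0.9·0.4737; P(supplier A) ≈ 0.2110, P(supplier B) ≈ 0.1055, P(supplier C) ≈ 0.6835
After 'flag': normaliser = 0.5·0.2110 + 0.25·0.1055 + 0.9·0.6835; P(supplier A) ≈ 0.1412, P(supplier B) ≈ 0.0353, P(supplier C) ≈ 0.8235
After 'pass': normaliser = 0.5·0.1412 + 0.75·0.0353 + 0.1·0.8235; P(supplier A) ≈ 0.3935, P(supplier B) ≈ 0.1476, P(supplier C) ≈ 0.4590
After 'flag': normaliser = 0.5·0.3935 + 0.25·0.1476 + 0.9·0.4590; P(supplier A) ≈ 0.3042, P(supplier B) ≈ 0.0570, P(supplier C) ≈ 0.6387

0.057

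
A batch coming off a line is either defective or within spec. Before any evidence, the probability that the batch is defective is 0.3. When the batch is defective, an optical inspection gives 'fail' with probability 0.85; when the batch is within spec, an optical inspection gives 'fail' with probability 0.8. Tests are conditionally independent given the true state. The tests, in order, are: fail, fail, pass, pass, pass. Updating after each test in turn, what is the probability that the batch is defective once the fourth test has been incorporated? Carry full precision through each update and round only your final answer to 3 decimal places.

0.214

Each posterior becomes the prior for the next update.
After 'fail': P(defective) = 0.85·0.3000 / (0.85·0.3000 + 0.8·0.7000) ≈ 0.3129
After 'fail': P(defective) = 0.85·0.3129 / (0.85·0.3129 + 0.8·0.6871) ≈ 0.3261
After 'pass': P(defective) = 0.15·0.3261 / (0.15·0.3261 + 0.2·0.6739) ≈ 0.2663
After 'pass': P(defective) = 0.15·0.2663 / (0.15·0.2663 + 0.2·0.7337) ≈ 0.2139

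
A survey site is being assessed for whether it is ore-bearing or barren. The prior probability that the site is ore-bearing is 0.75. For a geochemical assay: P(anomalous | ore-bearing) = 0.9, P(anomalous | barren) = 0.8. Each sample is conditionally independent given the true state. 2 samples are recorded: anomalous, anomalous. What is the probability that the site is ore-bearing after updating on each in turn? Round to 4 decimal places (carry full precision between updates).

Apply Bayes' rule sequentially, carrying P(ore) forward.
After 'anomalous': P(ore) = 0.9·0.7500 / (0.9·0.7500 + 0.8·0.2500) ≈ 0.7714
After 'anomalous': P(ore) = 0.9·0.7714 / (0.9·0.7714 + 0.8·0.2286) ≈ 0.7915

0.7915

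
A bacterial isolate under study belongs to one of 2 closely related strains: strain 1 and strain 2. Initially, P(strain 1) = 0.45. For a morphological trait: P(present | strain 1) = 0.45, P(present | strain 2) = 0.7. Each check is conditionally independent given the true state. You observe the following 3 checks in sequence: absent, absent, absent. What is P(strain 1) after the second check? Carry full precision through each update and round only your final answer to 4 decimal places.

After 'absent': P(strain 1) = 0.55·0.4500 / (0.55·0.4500 + 0.3·0.5500) ≈ 0.6000
After 'absent': P(strain 1) = 0.55·0.6000 / (0.55·0.6000 + 0.3·0.4000) ≈ 0.7333

0.7333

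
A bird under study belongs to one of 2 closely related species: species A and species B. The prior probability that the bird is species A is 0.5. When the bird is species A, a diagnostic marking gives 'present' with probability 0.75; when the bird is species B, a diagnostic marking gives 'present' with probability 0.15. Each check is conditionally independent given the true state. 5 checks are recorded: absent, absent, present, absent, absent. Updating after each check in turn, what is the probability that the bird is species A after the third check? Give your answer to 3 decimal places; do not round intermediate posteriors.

Each posterior becomes the prior for the next update.
After 'absent': P(species A) = 0.25·0.5000 / (0.25·0.5000 + 0.85·0.5000) ≈ 0.2273
After 'absent': P(species A) = 0.25·0.2273 / (0.25·0.2273 + 0.85·0.7727) ≈ 0.0796
After 'present': P(species A) = 0.75·0.0796 / (0.75·0.0796 + 0.15·0.9204) ≈ 0.3019

0.302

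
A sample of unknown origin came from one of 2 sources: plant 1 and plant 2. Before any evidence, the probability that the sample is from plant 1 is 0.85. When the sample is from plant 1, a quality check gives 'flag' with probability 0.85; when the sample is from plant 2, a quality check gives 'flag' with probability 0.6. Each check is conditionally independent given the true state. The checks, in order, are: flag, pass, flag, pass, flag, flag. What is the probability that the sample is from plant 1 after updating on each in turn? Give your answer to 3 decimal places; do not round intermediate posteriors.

0.762

After 'flag': P(plant 1) = 0.85·0.8500 / (0.85·0.8500 + 0.6·0.1500) ≈ 0.8892
After 'pass': P(plant 1) = 0.15·0.8892 / (0.15·0.8892 + 0.4·0.1108) ≈ 0.7506
After 'flag': P(plant 1) = 0.85·0.7506 / (0.85·0.7506 + 0.6·0.2494) ≈ 0.8101
After 'pass': P(plant 1) = 0.15·0.8101 / (0.15·0.8101 + 0.4·0.1899) ≈ 0.6153
After 'flag': P(plant 1) = 0.85·0.6153 / (0.85·0.6153 + 0.6·0.3847) ≈ 0.6938
After 'flag': P(plant 1) = 0.85·0.6938 / (0.85·0.6938 + 0.6·0.3062) ≈ 0.7625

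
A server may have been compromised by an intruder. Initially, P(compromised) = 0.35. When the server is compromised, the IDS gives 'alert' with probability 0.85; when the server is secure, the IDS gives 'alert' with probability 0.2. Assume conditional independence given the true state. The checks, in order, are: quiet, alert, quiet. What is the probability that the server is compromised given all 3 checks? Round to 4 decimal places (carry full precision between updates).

0.0745

After 'quiet': P(compromised) = 0.15·0.3500 / (0.15·0.3500 + 0.8·0.6500) ≈ 0.0917
After 'alert': P(compromised) = 0.85·0.0917 / (0.85·0.0917 + 0.2·0.9083) ≈ 0.3003
After 'quiet': P(compromised) = 0.15·0.3003 / (0.15·0.3003 + 0.8·0.6997) ≈ 0.0745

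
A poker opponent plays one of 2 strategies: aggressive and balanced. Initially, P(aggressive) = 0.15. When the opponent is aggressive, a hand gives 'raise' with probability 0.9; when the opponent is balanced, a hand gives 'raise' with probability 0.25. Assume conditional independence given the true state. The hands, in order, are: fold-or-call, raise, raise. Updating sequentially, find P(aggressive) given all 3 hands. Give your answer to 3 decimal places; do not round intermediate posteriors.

0.234

Each posterior becomes the prior for the next update.
After 'fold-or-call': P(aggressive) = 0.1·0.1500 / (0.1·0.1500 + 0.75·0.8500) ≈ 0.0230
After 'raise': P(aggressive) = 0.9·0.0230 / (0.9·0.0230 + 0.25·0.9770) ≈ 0.0781
After 'raise': P(aggressive) = 0.9·0.0781 / (0.9·0.0781 + 0.25·0.9219) ≈ 0.2337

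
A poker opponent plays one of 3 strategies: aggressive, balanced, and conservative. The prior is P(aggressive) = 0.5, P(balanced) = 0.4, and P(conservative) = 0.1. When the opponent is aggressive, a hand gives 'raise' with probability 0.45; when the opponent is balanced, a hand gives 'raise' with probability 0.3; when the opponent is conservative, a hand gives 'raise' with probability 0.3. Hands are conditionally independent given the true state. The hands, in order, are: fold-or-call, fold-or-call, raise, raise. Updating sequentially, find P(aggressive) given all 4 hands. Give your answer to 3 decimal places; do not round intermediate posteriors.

0.581

Each posterior becomes the prior for the next update.
After 'fold-or-call': normaliser = 0.55·0.5000 + 0.7·0.4000 + 0.7·0.1000; P(aggressive) ≈ 0.4400, P(balanced) ≈ 0.4480, P(conservative) ≈ 0.1120
After 'fold-or-call': normaliser = 0.55·0.4400 + 0.7·0.4480 + 0.7·0.1120; P(aggressive) ≈ 0.3817, P(balanced) ≈ 0.4946, P(conservative) ≈ 0.1237
After 'raise': normaliser = 0.45·0.3817 + 0.3·0.4946 + 0.3·0.1237; P(aggressive) ≈ 0.4808, P(balanced) ≈ 0.4154, P(conservative) ≈ 0.1038
After 'raise': normaliser = 0.45·0.4808 + 0.3·0.4154 + 0.3·0.1038; P(aggressive) ≈ 0.5814, P(balanced) ≈ 0.3349, P(conservative) ≈ 0.0837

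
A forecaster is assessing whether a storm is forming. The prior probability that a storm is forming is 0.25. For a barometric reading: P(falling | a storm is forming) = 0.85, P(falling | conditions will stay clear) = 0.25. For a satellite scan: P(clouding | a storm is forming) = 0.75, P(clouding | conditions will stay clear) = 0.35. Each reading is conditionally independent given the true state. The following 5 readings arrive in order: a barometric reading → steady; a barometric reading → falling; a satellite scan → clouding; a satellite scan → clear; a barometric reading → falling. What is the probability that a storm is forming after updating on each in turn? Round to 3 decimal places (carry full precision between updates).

After a barometric reading='steady': P(storm) = 0.15·0.2500 / (0.15·0.2500 + 0.75·0.7500) ≈ 0.0625
After a barometric reading='falling': P(storm) = 0.85·0.0625 / (0.85·0.0625 + 0.25·0.9375) ≈ 0.1848
After a satellite scan='clouding': P(storm) = 0.75·0.1848 / (0.75·0.1848 + 0.35·0.8152) ≈ 0.3269
After a satellite scan='clear': P(storm) = 0.25·0.3269 / (0.25·0.3269 + 0.65·0.6731) ≈ 0.1574
After a barometric reading='falling': P(storm) = 0.85·0.1574 / (0.85·0.1574 + 0.25·0.8426) ≈ 0.3884

0.388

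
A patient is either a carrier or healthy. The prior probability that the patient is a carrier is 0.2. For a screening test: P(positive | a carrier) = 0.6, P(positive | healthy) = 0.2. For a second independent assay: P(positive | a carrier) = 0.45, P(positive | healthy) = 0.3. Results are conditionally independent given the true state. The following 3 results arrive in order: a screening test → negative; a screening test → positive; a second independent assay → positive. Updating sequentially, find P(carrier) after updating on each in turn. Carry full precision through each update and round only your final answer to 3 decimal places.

Apply Bayes' rule sequentially, carrying P(carrier) forward.
After a screening test='negative': P(carrier) = 0.4·0.2000 / (0.4·0.2000 + 0.8·0.8000) ≈ 0.1111
After a screening test='positive': P(carrier) = 0.6·0.1111 / (0.6·0.1111 + 0.2·0.8889) ≈ 0.2727
After a second independent assay='positive': P(carrier) = 0.45·0.2727 / (0.45·0.2727 + 0.3·0.7273) ≈ 0.3600

0.360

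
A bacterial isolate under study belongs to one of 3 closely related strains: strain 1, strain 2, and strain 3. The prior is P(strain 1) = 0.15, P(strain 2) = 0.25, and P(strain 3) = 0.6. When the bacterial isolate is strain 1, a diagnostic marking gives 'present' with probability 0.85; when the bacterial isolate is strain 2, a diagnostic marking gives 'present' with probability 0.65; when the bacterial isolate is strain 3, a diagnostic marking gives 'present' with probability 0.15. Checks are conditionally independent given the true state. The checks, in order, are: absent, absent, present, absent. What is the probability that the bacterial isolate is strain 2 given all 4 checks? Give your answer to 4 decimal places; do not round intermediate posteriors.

0.1112

Each posterior becomes the prior for the next update.
After 'absent': normaliser = 0.15·0.1500 + 0.35·0.2500 + 0.85·0.6000; P(strain 1) ≈ 0.0363, P(strain 2) ≈ 0.1411, P(strain 3) ≈ 0.8226
After 'absent': normaliser = 0.15·0.0363 + 0.35·0.1411 + 0.85·0.8226; P(strain 1) ≈ 0.0072, P(strain 2) ≈ 0.0655, P(strain 3) ≈ 0.9273
After 'present': normaliser = 0.85·0.0072 + 0.65·0.0655 + 0.15·0.9273; P(strain 1) ≈ 0.0327, P(strain 2) ≈ 0.2267, P(strain 3) ≈ 0.7406
After 'absent': normaliser = 0.15·0.0327 + 0.35·0.2267 + 0.85·0.7406; P(strain 1) ≈ 0.0069, P(strain 2) ≈ 0.1112, P(strain 3) ≈ 0.8820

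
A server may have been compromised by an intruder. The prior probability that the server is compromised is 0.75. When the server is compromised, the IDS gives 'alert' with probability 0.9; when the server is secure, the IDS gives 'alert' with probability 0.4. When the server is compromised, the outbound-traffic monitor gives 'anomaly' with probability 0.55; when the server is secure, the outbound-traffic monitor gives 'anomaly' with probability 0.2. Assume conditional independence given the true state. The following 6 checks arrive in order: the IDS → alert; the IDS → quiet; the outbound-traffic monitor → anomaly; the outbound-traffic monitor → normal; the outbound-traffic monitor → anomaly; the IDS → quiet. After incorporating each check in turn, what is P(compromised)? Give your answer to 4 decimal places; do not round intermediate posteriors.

0.4437

Each posterior becomes the prior for the next update.
After the IDS='alert': P(compromised) = 0.9·0.7500 / (0.9·0.7500 + 0.4·0.2500) ≈ 0.8710
After the IDS='quiet': P(compromised) = 0.1·0.8710 / (0.1·0.8710 + 0.6·0.1290) ≈ 0.5294
After the outbound-traffic monitor='anomaly': P(compromised) = 0.55·0.5294 / (0.55·0.5294 + 0.2·0.4706) ≈ 0.7557
After the outbound-traffic monitor='normal': P(compromised) = 0.45·0.7557 / (0.45·0.7557 + 0.8·0.2443) ≈ 0.6351
After the outbound-traffic monitor='anomaly': P(compromised) = 0.55·0.6351 / (0.55·0.6351 + 0.2·0.3649) ≈ 0.8272
After the IDS='quiet': P(compromised) = 0.1·0.8272 / (0.1·0.8272 + 0.6·0.1728) ≈ 0.4437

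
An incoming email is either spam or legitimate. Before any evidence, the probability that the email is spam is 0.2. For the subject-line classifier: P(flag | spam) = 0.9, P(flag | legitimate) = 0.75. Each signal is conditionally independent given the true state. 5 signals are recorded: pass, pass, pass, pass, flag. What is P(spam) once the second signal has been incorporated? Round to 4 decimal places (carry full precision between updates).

0.0385

Apply Bayes' rule sequentially, carrying P(spam) forward.
After 'pass': P(spam) = 0.1·0.2000 / (0.1·0.2000 + 0.25·0.8000) ≈ 0.0909
After 'pass': P(spam) = 0.1·0.0909 / (0.1·0.0909 + 0.25·0.9091) ≈ 0.0385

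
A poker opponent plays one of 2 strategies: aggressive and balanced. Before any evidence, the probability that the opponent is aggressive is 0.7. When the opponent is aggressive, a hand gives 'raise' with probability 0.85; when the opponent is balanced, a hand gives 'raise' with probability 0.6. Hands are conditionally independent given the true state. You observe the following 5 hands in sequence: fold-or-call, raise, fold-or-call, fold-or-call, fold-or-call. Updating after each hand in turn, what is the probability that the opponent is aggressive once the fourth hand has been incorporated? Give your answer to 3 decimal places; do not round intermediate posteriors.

0.148

After 'fold-or-call': P(aggressive) = 0.15·0.7000 / (0.15·0.7000 + 0.4·0.3000) ≈ 0.4667
After 'raise': P(aggressive) = 0.85·0.4667 / (0.85·0.4667 + 0.6·0.5333) ≈ 0.5535
After 'fold-or-call': P(aggressive) = 0.15·0.5535 / (0.15·0.5535 + 0.4·0.4465) ≈ 0.3173
After 'fold-or-call': P(aggressive) = 0.15·0.3173 / (0.15·0.3173 + 0.4·0.6827) ≈ 0.1484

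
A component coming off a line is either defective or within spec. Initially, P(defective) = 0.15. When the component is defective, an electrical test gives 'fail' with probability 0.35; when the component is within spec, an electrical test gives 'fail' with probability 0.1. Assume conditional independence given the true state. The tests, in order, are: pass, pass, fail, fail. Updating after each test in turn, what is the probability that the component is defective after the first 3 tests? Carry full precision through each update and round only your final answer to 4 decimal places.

Apply Bayes' rule sequentially, carrying P(defective) forward.
After 'pass': P(defective) = 0.65·0.1500 / (0.65·0.1500 + 0.9·0.8500) ≈ 0.1130
After 'pass': P(defective) = 0.65·0.1130 / (0.65·0.1130 + 0.9·0.8870) ≈ 0.0843
After 'fail': P(defective) = 0.35·0.0843 / (0.35·0.0843 + 0.1·0.9157) ≈ 0.2437

0.2437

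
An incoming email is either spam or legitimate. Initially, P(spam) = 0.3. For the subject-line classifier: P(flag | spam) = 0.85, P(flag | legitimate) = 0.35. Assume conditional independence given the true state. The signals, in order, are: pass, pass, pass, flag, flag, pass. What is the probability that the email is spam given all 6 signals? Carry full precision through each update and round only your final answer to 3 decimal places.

0.007

Each posterior becomes the prior for the next update.
After 'pass': P(spam) = 0.15·0.3000 / (0.15·0.3000 + 0.65·0.7000) ≈ 0.0900
After 'pass': P(spam) = 0.15·0.0900 / (0.15·0.0900 + 0.65·0.9100) ≈ 0.0223
After 'pass': P(spam) = 0.15·0.0223 / (0.15·0.0223 + 0.65·0.9777) ≈ 0.0052
After 'flag': P(spam) = 0.85·0.0052 / (0.85·0.0052 + 0.35·0.9948) ≈ 0.0126
After 'flag': P(spam) = 0.85·0.0126 / (0.85·0.0126 + 0.35·0.9874) ≈ 0.0301
After 'pass': P(spam) = 0.15·0.0301 / (0.15·0.0301 + 0.65·0.9699) ≈ 0.0071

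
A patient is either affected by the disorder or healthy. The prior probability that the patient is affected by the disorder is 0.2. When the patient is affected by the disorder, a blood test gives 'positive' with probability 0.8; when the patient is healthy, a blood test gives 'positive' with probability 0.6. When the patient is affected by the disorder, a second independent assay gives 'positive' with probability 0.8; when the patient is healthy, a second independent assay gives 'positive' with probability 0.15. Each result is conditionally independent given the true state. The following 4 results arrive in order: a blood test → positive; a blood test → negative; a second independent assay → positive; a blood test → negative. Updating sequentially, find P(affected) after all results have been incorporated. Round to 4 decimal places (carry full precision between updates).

0.3077

After a blood test='positive': P(affected) = 0.8·0.2000 / (0.8·0.2000 + 0.6·0.8000) ≈ 0.2500
After a blood test='negative': P(affected) = 0.2·0.2500 / (0.2·0.2500 + 0.4·0.7500) ≈ 0.1429
After a second independent assay='positive': P(affected) = 0.8·0.1429 / (0.8·0.1429 + 0.15·0.8571) ≈ 0.4706
After a blood test='negative': P(affected) = 0.2·0.4706 / (0.2·0.4706 + 0.4·0.5294) ≈ 0.3077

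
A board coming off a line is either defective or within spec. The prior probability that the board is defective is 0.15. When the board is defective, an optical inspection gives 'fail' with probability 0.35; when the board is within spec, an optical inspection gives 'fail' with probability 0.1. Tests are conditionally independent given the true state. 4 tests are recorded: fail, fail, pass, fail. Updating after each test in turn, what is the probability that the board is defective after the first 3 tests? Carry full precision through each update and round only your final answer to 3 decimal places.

After 'fail': P(defective) = 0.35·0.1500 / (0.35·0.1500 + 0.1·0.8500) ≈ 0.3818
After 'fail': P(defective) = 0.35·0.3818 / (0.35·0.3818 + 0.1·0.6182) ≈ 0.6837
After 'pass': P(defective) = 0.65·0.6837 / (0.65·0.6837 + 0.9·0.3163) ≈ 0.6096

0.610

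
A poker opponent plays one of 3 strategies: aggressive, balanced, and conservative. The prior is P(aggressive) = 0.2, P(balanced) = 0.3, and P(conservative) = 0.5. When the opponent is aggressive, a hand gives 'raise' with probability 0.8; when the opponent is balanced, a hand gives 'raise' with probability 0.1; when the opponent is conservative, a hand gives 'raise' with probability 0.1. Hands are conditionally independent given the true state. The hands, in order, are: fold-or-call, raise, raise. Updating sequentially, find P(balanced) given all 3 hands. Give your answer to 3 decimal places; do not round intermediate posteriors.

After 'fold-or-call': normaliser = 0.2·0.2000 + 0.9·0.3000 + 0.9·0.5000; P(aggressive) ≈ 0.0526, P(balanced) ≈ 0.3553, P(conservative) ≈ 0.5921
After 'raise': normaliser = 0.8·0.0526 + 0.1·0.3553 + 0.1·0.5921; P(aggressive) ≈ 0.3077, P(balanced) ≈ 0.2596, P(conservative) ≈ 0.4327
After 'raise': normaliser = 0.8·0.3077 + 0.1·0.2596 + 0.1·0.4327; P(aggressive) ≈ 0.7805, P(balanced) ≈ 0.0823, P(conservative) ≈ 0.1372

0.082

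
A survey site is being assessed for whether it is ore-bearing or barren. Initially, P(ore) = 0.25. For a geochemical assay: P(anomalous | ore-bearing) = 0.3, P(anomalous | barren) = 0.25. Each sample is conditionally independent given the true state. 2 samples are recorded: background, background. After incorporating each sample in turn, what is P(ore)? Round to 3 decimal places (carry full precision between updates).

0.225

Each posterior becomes the prior for the next update.
After 'background': P(ore) = 0.7·0.2500 / (0.7·0.2500 + 0.75·0.7500) ≈ 0.2373
After 'background': P(ore) = 0.7·0.2373 / (0.7·0.2373 + 0.75·0.7627) ≈ 0.2250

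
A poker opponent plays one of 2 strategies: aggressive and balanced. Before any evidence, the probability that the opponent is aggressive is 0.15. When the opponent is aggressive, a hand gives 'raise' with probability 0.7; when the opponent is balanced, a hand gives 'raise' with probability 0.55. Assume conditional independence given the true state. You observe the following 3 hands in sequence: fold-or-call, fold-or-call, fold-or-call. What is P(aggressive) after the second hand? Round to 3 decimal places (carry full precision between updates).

0.073

After 'fold-or-call': P(aggressive) = 0.3·0.1500 / (0.3·0.1500 + 0.45·0.8500) ≈ 0.1053
After 'fold-or-call': P(aggressive) = 0.3·0.1053 / (0.3·0.1053 + 0.45·0.8947) ≈ 0.0727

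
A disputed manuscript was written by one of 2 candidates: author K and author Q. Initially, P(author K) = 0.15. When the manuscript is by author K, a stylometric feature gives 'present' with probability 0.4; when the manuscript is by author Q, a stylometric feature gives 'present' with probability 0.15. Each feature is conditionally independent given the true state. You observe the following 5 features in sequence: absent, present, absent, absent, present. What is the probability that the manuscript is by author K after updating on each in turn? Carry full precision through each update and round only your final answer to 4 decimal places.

Each posterior becomes the prior for the next update.
After 'absent': P(author K) = 0.6·0.1500 / (0.6·0.1500 + 0.85·0.8500) ≈ 0.1108
After 'present': P(author K) = 0.4·0.1108 / (0.4·0.1108 + 0.15·0.8892) ≈ 0.2494
After 'absent': P(author K) = 0.6·0.2494 / (0.6·0.2494 + 0.85·0.7506) ≈ 0.1899
After 'absent': P(author K) = 0.6·0.1899 / (0.6·0.1899 + 0.85·0.8101) ≈ 0.1420
After 'present': P(author K) = 0.4·0.1420 / (0.4·0.1420 + 0.15·0.8580) ≈ 0.3062

0.3062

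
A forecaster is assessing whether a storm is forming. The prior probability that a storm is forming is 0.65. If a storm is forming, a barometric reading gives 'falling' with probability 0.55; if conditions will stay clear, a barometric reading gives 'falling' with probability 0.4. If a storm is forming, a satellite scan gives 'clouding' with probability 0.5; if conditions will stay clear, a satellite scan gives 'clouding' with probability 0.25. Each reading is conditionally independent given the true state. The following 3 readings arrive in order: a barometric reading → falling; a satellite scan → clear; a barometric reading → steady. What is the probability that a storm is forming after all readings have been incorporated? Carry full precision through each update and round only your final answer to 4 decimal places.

After a barometric reading='falling': P(storm) = 0.55·0.6500 / (0.55·0.6500 + 0.4·0.3500) ≈ 0.7186
After a satellite scan='clear': P(storm) = 0.5·0.7186 / (0.5·0.7186 + 0.75·0.2814) ≈ 0.6300
After a barometric reading='steady': P(storm) = 0.45·0.6300 / (0.45·0.6300 + 0.6·0.3700) ≈ 0.5608

0.5608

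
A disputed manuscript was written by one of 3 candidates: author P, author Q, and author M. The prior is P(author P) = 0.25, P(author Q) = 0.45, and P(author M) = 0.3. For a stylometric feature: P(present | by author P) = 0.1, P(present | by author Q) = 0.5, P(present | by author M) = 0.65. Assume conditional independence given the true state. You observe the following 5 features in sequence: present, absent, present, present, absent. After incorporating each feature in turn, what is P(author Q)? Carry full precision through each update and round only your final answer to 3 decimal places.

0.577

Each posterior becomes the prior for the next update.
After 'present': normaliser = 0.1·0.2500 + 0.5·0.4500 + 0.65·0.3000; P(author P) ≈ 0.0562, P(author Q) ≈ 0.5056, P(author M) ≈ 0.4382
After 'absent': normaliser = 0.9·0.0562 + 0.5·0.5056 + 0.35·0.4382; P(author P) ≈ 0.1107, P(author Q) ≈ 0.5535, P(author M) ≈ 0.3358
After 'present': normaliser = 0.1·0.1107 + 0.5·0.5535 + 0.65·0.3358; P(author P) ≈ 0.0219, P(author Q) ≈ 0.5468, P(author M) ≈ 0.4313
After 'present': normaliser = 0.1·0.0219 + 0.5·0.5468 + 0.65·0.4313; P(author P) ≈ 0.0039, P(author Q) ≈ 0.4918, P(author M) ≈ 0.5042
After 'absent': normaliser = 0.9·0.0039 + 0.5·0.4918 + 0.35·0.5042; P(author P) ≈ 0.0083, P(author Q) ≈ 0.5773, P(author M) ≈ 0.4143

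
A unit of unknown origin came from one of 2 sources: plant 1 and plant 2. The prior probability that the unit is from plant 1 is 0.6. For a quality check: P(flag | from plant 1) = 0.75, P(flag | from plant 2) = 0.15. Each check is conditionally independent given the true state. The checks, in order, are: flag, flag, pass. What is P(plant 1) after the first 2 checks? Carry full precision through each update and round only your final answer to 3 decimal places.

After 'flag': P(plant 1) = 0.75·0.6000 / (0.75·0.6000 + 0.15·0.4000) ≈ 0.8824
After 'flag': P(plant 1) = 0.75·0.8824 / (0.75·0.8824 + 0.15·0.1176) ≈ 0.9740

0.974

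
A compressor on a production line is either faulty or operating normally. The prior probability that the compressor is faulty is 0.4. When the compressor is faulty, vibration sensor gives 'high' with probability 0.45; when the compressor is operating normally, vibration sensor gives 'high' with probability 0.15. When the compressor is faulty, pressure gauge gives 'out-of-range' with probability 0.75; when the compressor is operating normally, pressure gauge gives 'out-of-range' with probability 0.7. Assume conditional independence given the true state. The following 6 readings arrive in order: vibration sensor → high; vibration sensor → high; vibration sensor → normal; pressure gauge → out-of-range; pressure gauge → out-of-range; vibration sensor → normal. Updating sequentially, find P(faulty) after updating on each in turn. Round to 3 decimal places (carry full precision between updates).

0.743

After vibration sensor='high': P(faulty) = 0.45·0.4000 / (0.45·0.4000 + 0.15·0.6000) ≈ 0.6667
After vibration sensor='high': P(faulty) = 0.45·0.6667 / (0.45·0.6667 + 0.15·0.3333) ≈ 0.8571
After vibration sensor='normal': P(faulty) = 0.55·0.8571 / (0.55·0.8571 + 0.85·0.1429) ≈ 0.7952
After pressure gauge='out-of-range': P(faulty) = 0.75·0.7952 / (0.75·0.7952 + 0.7·0.2048) ≈ 0.8062
After pressure gauge='out-of-range': P(faulty) = 0.75·0.8062 / (0.75·0.8062 + 0.7·0.1938) ≈ 0.8167
After vibration sensor='normal': P(faulty) = 0.55·0.8167 / (0.55·0.8167 + 0.85·0.1833) ≈ 0.7425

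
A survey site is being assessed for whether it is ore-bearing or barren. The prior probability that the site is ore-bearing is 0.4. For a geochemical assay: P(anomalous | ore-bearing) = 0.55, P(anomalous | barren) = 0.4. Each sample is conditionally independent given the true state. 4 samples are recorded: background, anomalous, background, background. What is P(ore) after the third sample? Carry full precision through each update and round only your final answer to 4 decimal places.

Each posterior becomes the prior for the next update.
After 'background': P(ore) = 0.45·0.4000 / (0.45·0.4000 + 0.6·0.6000) ≈ 0.3333
After 'anomalous': P(ore) = 0.55·0.3333 / (0.55·0.3333 + 0.4·0.6667) ≈ 0.4074
After 'background': P(ore) = 0.45·0.4074 / (0.45·0.4074 + 0.6·0.5926) ≈ 0.3402

0.3402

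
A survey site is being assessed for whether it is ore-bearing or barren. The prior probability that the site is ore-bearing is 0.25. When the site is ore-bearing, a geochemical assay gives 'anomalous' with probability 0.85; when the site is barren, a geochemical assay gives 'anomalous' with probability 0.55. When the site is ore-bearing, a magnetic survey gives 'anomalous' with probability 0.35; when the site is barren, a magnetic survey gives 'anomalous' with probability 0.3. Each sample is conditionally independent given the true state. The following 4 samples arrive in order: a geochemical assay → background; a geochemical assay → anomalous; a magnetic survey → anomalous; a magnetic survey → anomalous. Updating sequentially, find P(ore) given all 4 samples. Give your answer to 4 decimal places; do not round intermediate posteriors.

After a geochemical assay='background': P(ore) = 0.15·0.2500 / (0.15·0.2500 + 0.45·0.7500) ≈ 0.1000
After a geochemical assay='anomalous': P(ore) = 0.85·0.1000 / (0.85·0.1000 + 0.55·0.9000) ≈ 0.1466
After a magnetic survey='anomalous': P(ore) = 0.35·0.1466 / (0.35·0.1466 + 0.3·0.8534) ≈ 0.1669
After a magnetic survey='anomalous': P(ore) = 0.35·0.1669 / (0.35·0.1669 + 0.3·0.8331) ≈ 0.1894

0.1894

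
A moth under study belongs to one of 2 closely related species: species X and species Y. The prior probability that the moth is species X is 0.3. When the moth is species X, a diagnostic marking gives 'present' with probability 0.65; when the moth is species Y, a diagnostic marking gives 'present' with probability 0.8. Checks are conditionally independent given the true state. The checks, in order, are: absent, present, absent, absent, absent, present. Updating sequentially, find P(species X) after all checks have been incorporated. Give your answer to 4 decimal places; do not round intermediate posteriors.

0.7263

After 'absent': P(species X) = 0.35·0.3000 / (0.35·0.3000 + 0.2·0.7000) ≈ 0.4286
After 'present': P(species X) = 0.65·0.4286 / (0.65·0.4286 + 0.8·0.5714) ≈ 0.3786
After 'absent': P(species X) = 0.35·0.3786 / (0.35·0.3786 + 0.2·0.6214) ≈ 0.5161
After 'absent': P(species X) = 0.35·0.5161 / (0.35·0.5161 + 0.2·0.4839) ≈ 0.6511
After 'absent': P(species X) = 0.35·0.6511 / (0.35·0.6511 + 0.2·0.3489) ≈ 0.7656
After 'present': P(species X) = 0.65·0.7656 / (0.65·0.7656 + 0.8·0.2344) ≈ 0.7263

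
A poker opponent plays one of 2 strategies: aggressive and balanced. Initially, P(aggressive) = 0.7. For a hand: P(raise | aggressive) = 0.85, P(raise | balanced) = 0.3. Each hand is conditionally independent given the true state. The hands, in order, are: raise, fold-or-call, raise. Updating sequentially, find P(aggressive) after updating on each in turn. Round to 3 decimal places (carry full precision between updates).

0.801

After 'raise': P(aggressive) = 0.85·0.7000 / (0.85·0.7000 + 0.3·0.3000) ≈ 0.8686
After 'fold-or-call': P(aggressive) = 0.15·0.8686 / (0.15·0.8686 + 0.7·0.1314) ≈ 0.5862
After 'raise': P(aggressive) = 0.85·0.5862 / (0.85·0.5862 + 0.3·0.4138) ≈ 0.8006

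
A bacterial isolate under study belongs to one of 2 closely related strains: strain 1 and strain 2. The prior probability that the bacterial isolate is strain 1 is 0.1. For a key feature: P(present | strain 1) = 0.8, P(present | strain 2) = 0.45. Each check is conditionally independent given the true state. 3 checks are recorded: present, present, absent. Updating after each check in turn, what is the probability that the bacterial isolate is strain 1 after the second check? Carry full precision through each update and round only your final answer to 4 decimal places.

Apply Bayes' rule sequentially, carrying P(strain 1) forward.
After 'present': P(strain 1) = 0.8·0.1000 / (0.8·0.1000 + 0.45·0.9000) ≈ 0.1649
After 'present': P(strain 1) = 0.8·0.1649 / (0.8·0.1649 + 0.45·0.8351) ≈ 0.2599

0.2599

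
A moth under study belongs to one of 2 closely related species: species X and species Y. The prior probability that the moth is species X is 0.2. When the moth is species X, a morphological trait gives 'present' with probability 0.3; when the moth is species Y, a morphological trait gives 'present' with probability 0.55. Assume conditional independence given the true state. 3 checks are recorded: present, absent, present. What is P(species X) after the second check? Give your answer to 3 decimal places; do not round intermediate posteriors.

0.175

Apply Bayes' rule sequentially, carrying P(species X) forward.
After 'present': P(species X) = 0.3·0.2000 / (0.3·0.2000 + 0.55·0.8000) ≈ 0.1200
After 'absent': P(species X) = 0.7·0.1200 / (0.7·0.1200 + 0.45·0.8800) ≈ 0.1750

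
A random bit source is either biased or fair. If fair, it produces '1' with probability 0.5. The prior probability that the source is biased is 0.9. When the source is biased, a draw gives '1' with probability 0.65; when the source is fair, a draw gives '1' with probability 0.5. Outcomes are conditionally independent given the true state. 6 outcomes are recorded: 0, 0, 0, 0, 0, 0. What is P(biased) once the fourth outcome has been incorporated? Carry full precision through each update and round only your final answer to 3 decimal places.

0.684

After '0': P(biased) = 0.35·0.9000 / (0.35·0.9000 + 0.5·0.1000) ≈ 0.8630
After '0': P(biased) = 0.35·0.8630 / (0.35·0.8630 + 0.5·0.1370) ≈ 0.8152
After '0': P(biased) = 0.35·0.8152 / (0.35·0.8152 + 0.5·0.1848) ≈ 0.7553
After '0': P(biased) = 0.35·0.7553 / (0.35·0.7553 + 0.5·0.2447) ≈ 0.6836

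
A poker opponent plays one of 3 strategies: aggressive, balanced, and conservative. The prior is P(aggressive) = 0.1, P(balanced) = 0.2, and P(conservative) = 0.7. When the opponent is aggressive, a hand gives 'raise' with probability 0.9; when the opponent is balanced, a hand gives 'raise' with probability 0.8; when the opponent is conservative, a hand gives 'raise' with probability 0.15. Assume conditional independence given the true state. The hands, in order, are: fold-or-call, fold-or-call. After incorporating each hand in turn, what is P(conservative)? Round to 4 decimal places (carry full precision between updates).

Apply Bayes' rule sequentially, carrying P(conservative) forward.
After 'fold-or-call': normaliser = 0.1·0.1000 + 0.2·0.2000 + 0.85·0.7000; P(aggressive) ≈ 0.0155, P(balanced) ≈ 0.0620, P(conservative) ≈ 0.9225
After 'fold-or-call': normaliser = 0.1·0.0155 + 0.2·0.0620 + 0.85·0.9225; P(aggressive) ≈ 0.0019, P(balanced) ≈ 0.0155, P(conservative) ≈ 0.9825

0.9825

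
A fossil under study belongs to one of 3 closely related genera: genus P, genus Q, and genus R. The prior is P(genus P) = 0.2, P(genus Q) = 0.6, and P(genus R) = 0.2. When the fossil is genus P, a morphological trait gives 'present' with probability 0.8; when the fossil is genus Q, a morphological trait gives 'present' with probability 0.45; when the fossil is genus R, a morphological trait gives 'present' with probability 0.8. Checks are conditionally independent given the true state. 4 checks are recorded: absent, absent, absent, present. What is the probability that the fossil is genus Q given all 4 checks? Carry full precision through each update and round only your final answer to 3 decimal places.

Apply Bayes' rule sequentially, carrying P(genus Q) forward.
After 'absent': normaliser = 0.2·0.2000 + 0.55·0.6000 + 0.2·0.2000; P(genus P) ≈ 0.0976, P(genus Q) ≈ 0.8049, P(genus R) ≈ 0.0976
After 'absent': normaliser = 0.2·0.0976 + 0.55·0.8049 + 0.2·0.0976; P(genus P) ≈ 0.0405, P(genus Q) ≈ 0.9190, P(genus R) ≈ 0.0405
After 'absent': normaliser = 0.2·0.0405 + 0.55·0.9190 + 0.2·0.0405; P(genus P) ≈ 0.0155, P(genus Q) ≈ 0.9689, P(genus R) ≈ 0.0155
After 'present': normaliser = 0.8·0.0155 + 0.45·0.9689 + 0.8·0.0155; P(genus P) ≈ 0.0270, P(genus Q) ≈ 0.9461, P(genus R) ≈ 0.0270

0.946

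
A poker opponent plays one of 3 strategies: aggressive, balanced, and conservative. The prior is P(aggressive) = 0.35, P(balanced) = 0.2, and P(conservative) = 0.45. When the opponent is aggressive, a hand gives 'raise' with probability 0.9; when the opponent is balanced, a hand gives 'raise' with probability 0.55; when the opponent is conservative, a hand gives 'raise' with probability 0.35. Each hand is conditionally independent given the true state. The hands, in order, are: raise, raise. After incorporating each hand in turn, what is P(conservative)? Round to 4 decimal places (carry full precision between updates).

0.1381

After 'raise': normaliser = 0.9·0.3500 + 0.55·0.2000 + 0.35·0.4500; P(aggressive) ≈ 0.5408, P(balanced) ≈ 0.1888, P(conservative) ≈ 0.2704
After 'raise': normaliser = 0.9·0.5408 + 0.55·0.1888 + 0.35·0.2704; P(aggressive) ≈ 0.7103, P(balanced) ≈ 0.1516, P(conservative) ≈ 0.1381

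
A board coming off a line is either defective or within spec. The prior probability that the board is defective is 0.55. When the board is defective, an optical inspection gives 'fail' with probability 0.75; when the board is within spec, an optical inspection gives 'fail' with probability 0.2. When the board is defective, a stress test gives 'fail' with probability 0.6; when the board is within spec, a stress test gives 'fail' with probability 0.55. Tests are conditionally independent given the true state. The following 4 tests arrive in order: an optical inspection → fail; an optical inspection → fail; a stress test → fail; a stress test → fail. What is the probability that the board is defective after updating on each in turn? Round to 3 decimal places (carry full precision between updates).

0.953

Apply Bayes' rule sequentially, carrying P(defective) forward.
After an optical inspection='fail': P(defective) = 0.75·0.5500 / (0.75·0.5500 + 0.2·0.4500) ≈ 0.8209
After an optical inspection='fail': P(defective) = 0.75·0.8209 / (0.75·0.8209 + 0.2·0.1791) ≈ 0.9450
After a stress test='fail': P(defective) = 0.6·0.9450 / (0.6·0.9450 + 0.55·0.0550) ≈ 0.9494
After a stress test='fail': P(defective) = 0.6·0.9494 / (0.6·0.9494 + 0.55·0.0506) ≈ 0.9534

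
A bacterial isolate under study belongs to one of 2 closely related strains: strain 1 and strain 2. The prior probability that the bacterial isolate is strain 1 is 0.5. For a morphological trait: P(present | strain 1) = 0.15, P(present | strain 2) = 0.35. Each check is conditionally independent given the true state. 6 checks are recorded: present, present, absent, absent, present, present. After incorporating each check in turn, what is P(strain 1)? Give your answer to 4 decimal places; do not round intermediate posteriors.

After 'present': P(strain 1) = 0.15·0.5000 / (0.15·0.5000 + 0.35·0.5000) ≈ 0.3000
After 'present': P(strain 1) = 0.15·0.3000 / (0.15·0.3000 + 0.35·0.7000) ≈ 0.1552
After 'absent': P(strain 1) = 0.85·0.1552 / (0.85·0.1552 + 0.65·0.8448) ≈ 0.1937
After 'absent': P(strain 1) = 0.85·0.1937 / (0.85·0.1937 + 0.65·0.8063) ≈ 0.2390
After 'present': P(strain 1) = 0.15·0.2390 / (0.15·0.2390 + 0.35·0.7610) ≈ 0.1186
After 'present': P(strain 1) = 0.15·0.1186 / (0.15·0.1186 + 0.35·0.8814) ≈ 0.0545

0.0545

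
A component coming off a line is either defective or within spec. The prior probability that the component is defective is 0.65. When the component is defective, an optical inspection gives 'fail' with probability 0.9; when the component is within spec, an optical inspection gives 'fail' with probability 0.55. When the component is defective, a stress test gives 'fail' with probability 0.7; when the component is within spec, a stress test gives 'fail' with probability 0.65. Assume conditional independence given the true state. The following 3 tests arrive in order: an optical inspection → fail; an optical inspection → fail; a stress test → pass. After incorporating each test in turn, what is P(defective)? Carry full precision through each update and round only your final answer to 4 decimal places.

After an optical inspection='fail': P(defective) = 0.9·0.6500 / (0.9·0.6500 + 0.55·0.3500) ≈ 0.7524
After an optical inspection='fail': P(defective) = 0.9·0.7524 / (0.9·0.7524 + 0.55·0.2476) ≈ 0.8326
After a stress test='pass': P(defective) = 0.3·0.8326 / (0.3·0.8326 + 0.35·0.1674) ≈ 0.8100

0.8100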